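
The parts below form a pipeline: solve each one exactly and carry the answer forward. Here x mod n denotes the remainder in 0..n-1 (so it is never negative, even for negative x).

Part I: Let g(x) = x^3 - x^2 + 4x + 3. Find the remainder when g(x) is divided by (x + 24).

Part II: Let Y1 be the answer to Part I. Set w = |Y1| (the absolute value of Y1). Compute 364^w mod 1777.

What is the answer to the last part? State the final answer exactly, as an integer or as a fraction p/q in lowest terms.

489

Part I: remainder = value at the root: 1*(-24)^3 - 1*(-24)^2 + 4*(-24)^1 + 3 = (-13824) + (-576) + (-96) + (3) = -14493; answer -14493
Part II: Y1 = -14493; w = 14493; squarings mod 1777: 364^1=364, 364^2=998, 364^4=884, 364^8=1353, 364^16=299, 364^32=551, 364^64=1511, 364^128=1453, 364^256=133, 364^512=1696, 364^1024=1230, 364^2048=673, 364^4096=1571, 364^8192=1565; 364^14493 = 364^1 * 364^4 * 364^8 * 364^16 * 364^128 * 364^2048 * 364^4096 * 364^8192 = 489 (mod 1777); answer 489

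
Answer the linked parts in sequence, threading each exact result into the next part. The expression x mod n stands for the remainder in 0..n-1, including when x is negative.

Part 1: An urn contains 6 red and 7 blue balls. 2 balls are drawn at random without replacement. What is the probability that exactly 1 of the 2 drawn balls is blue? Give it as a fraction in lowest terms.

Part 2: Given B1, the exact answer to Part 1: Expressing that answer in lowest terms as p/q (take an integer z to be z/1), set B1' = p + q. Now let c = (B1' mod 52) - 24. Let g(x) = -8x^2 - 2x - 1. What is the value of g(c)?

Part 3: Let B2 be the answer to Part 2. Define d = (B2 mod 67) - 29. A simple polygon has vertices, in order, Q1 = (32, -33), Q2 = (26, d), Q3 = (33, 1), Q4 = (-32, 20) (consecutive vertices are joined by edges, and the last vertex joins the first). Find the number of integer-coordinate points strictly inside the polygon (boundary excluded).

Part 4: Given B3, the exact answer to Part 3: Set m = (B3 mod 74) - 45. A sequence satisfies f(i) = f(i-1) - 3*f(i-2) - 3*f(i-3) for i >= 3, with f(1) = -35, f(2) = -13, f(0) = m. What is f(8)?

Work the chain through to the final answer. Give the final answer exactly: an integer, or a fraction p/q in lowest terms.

Part 1: total draws C(13,2) = 78; favorable C(7,1)*C(6,1) = 42; P = 7/13; answer 7/13
Part 2: B1 = 7/13; threaded value p + q = 20; c = -4; -8*(-4)^2 - 2*(-4)^1 - 1 = (-128) + (8) + (-1) = -121; answer -121
Part 3: B2 = -121; d = -16; cross terms: (32*-16 - 26*-33)=346, (26*1 - 33*-16)=554, (33*20 - -32*1)=692, (-32*-33 - 32*20)=416; twice the area = |2008| = 2008; area = 1004; boundary points = 1 + 1 + 1 + 1 = 4; strictly interior points = area - boundary/2 + 1 = 1003; answer 1003
Part 4: B3 = 1003; m = -4; f(3) = 1*(-13) - 3*(-35) - 3*(-4) = 104; iterating: f(3)=104, f(4)=248, f(5)=-25, f(6)=-1081, f(7)=-1750, f(8)=1568; answer 1568

1568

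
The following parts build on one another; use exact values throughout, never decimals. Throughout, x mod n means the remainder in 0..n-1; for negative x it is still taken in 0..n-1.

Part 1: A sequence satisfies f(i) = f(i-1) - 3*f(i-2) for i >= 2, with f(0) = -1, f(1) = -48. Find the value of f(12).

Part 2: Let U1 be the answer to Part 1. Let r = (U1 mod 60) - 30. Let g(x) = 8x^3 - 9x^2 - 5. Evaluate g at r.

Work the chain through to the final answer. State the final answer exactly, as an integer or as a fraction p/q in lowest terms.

5098

Part 1: f(2) = 1*(-48) - 3*(-1) = -45; iterating: f(2)=-45, f(3)=99, f(4)=234, f(5)=-63, f(6)=-765, f(7)=-576, f(8)=1719, f(9)=3447, f(10)=-1710, f(11)=-12051, f(12)=-6921; answer -6921
Part 2: U1 = -6921; r = 9; 8*(9)^3 - 9*(9)^2 - 5 = (5832) + (-729) + (-5) = 5098; answer 5098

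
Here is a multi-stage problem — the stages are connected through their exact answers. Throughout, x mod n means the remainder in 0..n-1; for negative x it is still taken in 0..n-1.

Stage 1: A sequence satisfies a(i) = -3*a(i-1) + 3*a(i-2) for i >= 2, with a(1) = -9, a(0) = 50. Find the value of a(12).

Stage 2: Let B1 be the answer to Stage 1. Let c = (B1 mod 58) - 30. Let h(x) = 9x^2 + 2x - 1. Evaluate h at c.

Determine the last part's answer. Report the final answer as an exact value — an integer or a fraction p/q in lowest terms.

6031

Stage 1: a(2) = -3*(-9) + 3*(50) = 177; iterating: a(2)=177, a(3)=-558, a(4)=2205, a(5)=-8289, a(6)=31482, a(7)=-119313, a(8)=452385, a(9)=-1715094, a(10)=6502437, a(11)=-24652593, a(12)=93465090; answer 93465090
Stage 2: B1 = 93465090; c = -26; 9*(-26)^2 + 2*(-26)^1 - 1 = (6084) + (-52) + (-1) = 6031; answer 6031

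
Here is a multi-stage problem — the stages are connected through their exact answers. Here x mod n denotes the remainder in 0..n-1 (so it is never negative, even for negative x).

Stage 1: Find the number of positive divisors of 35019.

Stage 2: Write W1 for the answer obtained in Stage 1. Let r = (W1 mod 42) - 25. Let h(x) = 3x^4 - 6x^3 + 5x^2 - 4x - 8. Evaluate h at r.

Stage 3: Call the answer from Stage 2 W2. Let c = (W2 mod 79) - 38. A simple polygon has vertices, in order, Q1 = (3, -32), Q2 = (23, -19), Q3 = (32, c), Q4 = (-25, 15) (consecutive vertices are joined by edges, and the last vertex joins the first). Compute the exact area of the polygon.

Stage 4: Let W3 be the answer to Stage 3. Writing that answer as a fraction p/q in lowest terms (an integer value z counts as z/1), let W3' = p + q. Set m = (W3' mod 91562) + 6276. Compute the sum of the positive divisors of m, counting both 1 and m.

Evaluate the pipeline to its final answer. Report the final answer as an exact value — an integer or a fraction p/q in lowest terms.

Stage 1: 35019 = 3^3 * 1297; number of divisors = (3+1) * (1+1) = 8; answer 8
Stage 2: W1 = 8; r = -17; 3*(-17)^4 - 6*(-17)^3 + 5*(-17)^2 - 4*(-17)^1 - 8 = (250563) + (29478) + (1445) + (68) + (-8) = 281546; answer 281546
Stage 3: W2 = 281546; c = 31; cross terms: (3*-19 - 23*-32)=679, (23*31 - 32*-19)=1321, (32*15 - -25*31)=1255, (-25*-32 - 3*15)=755; twice the area = |4010| = 4010; area = 2005; answer 2005
Stage 4: W3 = 2005; threaded value p + q = 2006; m = 8282; 8282 = 2 * 41 * 101; sigma = (1 + 2) * (1 + 41) * (1 + 101) = 3 * 42 * 102 = 12852; answer 12852

12852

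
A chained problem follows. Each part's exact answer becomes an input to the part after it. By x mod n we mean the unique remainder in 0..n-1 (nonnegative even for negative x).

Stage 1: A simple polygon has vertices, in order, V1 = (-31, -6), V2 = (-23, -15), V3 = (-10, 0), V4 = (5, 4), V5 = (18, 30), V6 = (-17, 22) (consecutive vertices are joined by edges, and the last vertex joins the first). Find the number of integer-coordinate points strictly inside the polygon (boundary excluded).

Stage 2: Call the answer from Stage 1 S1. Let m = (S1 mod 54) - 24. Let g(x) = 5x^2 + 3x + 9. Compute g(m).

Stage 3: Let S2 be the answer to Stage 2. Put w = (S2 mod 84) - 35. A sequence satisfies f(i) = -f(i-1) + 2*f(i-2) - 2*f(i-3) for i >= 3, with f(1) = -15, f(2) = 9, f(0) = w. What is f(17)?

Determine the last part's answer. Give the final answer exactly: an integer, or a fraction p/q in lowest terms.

Stage 1: cross terms: (-31*-15 - -23*-6)=327, (-23*0 - -10*-15)=-150, (-10*4 - 5*0)=-40, (5*30 - 18*4)=78, (18*22 - -17*30)=906, (-17*-6 - -31*22)=784; twice the area = |1905| = 1905; area = 1905/2; boundary points = 1 + 1 + 1 + 13 + 1 + 14 = 31; strictly interior points = area - boundary/2 + 1 = 938; answer 938
Stage 2: S1 = 938; m = -4; 5*(-4)^2 + 3*(-4)^1 + 9 = (80) + (-12) + (9) = 77; answer 77
Stage 3: S2 = 77; w = 42; f(3) = -1*(9) + 2*(-15) - 2*(42) = -123; iterating: f(3)=-123, f(4)=171, f(5)=-435, f(6)=1023, f(7)=-2235, f(8)=5151, f(9)=-11667, f(10)=26439, f(11)=-60075, f(12)=136287, f(13)=-309315, f(14)=702039, f(15)=-1593243, f(16)=3615951, f(17)=-8206515; answer -8206515

-8206515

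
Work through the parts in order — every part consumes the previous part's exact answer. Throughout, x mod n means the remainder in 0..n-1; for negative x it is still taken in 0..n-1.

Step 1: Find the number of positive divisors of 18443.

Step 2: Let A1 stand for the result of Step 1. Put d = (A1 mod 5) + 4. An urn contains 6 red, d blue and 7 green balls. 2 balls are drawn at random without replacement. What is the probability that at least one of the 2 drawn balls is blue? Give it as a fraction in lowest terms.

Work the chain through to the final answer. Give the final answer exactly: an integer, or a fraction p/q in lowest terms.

31/57

Step 1: 18443 is prime, so its only divisors are 1 and 18443; count = 2; answer 2
Step 2: A1 = 2; d = 6; total draws C(19,2) = 171; complement C(13,2) = 78; favorable 171 - 78 = 93; P = 31/57; answer 31/57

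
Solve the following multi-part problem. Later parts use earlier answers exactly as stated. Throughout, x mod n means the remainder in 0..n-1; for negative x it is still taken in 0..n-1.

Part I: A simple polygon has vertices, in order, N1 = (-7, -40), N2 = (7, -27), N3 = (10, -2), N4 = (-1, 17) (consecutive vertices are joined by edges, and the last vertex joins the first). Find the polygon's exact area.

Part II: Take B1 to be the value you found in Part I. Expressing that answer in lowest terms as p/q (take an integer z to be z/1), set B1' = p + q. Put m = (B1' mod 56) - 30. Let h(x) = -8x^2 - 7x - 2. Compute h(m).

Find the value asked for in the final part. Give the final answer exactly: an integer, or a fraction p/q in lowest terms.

-345

Part I: cross terms: (-7*-27 - 7*-40)=469, (7*-2 - 10*-27)=256, (10*17 - -1*-2)=168, (-1*-40 - -7*17)=159; twice the area = |1052| = 1052; area = 526; answer 526
Part II: B1 = 526; threaded value p + q = 527; m = -7; -8*(-7)^2 - 7*(-7)^1 - 2 = (-392) + (49) + (-2) = -345; answer -345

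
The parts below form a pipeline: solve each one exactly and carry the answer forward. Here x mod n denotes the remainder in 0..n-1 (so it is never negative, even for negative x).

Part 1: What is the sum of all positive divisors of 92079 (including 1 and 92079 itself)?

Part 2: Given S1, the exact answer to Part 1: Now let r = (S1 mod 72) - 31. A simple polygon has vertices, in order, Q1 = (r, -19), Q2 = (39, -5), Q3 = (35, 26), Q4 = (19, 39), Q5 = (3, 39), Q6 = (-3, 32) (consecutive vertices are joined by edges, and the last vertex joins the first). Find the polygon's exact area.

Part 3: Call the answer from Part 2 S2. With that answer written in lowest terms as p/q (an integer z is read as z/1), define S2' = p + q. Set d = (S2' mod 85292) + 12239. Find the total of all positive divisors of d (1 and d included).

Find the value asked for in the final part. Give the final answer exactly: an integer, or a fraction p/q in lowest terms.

13478

Part 1: 92079 = 3^2 * 13 * 787; sigma = (1 + 3 + 9) * (1 + 13) * (1 + 787) = 13 * 14 * 788 = 143416; answer 143416
Part 2: S1 = 143416; r = 33; cross terms: (33*-5 - 39*-19)=576, (39*26 - 35*-5)=1189, (35*39 - 19*26)=871, (19*39 - 3*39)=624, (3*32 - -3*39)=213, (-3*-19 - 33*32)=-999; twice the area = |2474| = 2474; area = 1237; answer 1237
Part 3: S2 = 1237; threaded value p + q = 1238; d = 13477; 13477 is prime, so its only divisors are 1 and 13477; sigma = 1 + 13477 = 13478; answer 13478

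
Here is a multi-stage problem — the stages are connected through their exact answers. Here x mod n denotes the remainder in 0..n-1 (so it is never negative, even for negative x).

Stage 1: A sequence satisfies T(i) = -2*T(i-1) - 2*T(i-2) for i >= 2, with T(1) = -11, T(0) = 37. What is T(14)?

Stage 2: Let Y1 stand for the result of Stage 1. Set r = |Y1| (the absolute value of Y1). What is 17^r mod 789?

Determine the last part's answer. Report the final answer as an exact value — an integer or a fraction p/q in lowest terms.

Stage 1: T(2) = -2*(-11) - 2*(37) = -52; iterating: T(2)=-52, T(3)=126, T(4)=-148, T(5)=44, T(6)=208, T(7)=-504, T(8)=592, T(9)=-176, T(10)=-832, T(11)=2016, T(12)=-2368, T(13)=704, T(14)=3328; answer 3328
Stage 2: Y1 = 3328; r = 3328; squarings mod 789: 17^1=17, 17^2=289, 17^4=676, 17^8=145, 17^16=511, 17^32=751, 17^64=655, 17^128=598, 17^256=187, 17^512=253, 17^1024=100, 17^2048=532; 17^3328 = 17^256 * 17^1024 * 17^2048 = 688 (mod 789); answer 688

688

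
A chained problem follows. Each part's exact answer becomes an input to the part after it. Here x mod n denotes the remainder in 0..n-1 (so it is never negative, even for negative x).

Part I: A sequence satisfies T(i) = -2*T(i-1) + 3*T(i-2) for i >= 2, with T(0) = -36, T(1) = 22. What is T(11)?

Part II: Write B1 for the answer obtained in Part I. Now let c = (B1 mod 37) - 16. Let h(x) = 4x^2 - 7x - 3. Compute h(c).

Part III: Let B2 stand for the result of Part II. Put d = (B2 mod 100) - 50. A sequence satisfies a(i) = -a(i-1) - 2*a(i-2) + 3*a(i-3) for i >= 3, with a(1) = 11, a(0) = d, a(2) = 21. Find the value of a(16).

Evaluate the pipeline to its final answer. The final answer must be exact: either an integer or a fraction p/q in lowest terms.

Part I: T(2) = -2*(22) + 3*(-36) = -152; iterating: T(2)=-152, T(3)=370, T(4)=-1196, T(5)=3502, T(6)=-10592, T(7)=31690, T(8)=-95156, T(9)=285382, T(10)=-856232, T(11)=2568610; answer 2568610
Part II: B1 = 2568610; c = 17; 4*(17)^2 - 7*(17)^1 - 3 = (1156) + (-119) + (-3) = 1034; answer 1034
Part III: B2 = 1034; d = -16; a(3) = -1*(21) - 2*(11) + 3*(-16) = -91; iterating: a(3)=-91, a(4)=82, a(5)=163, a(6)=-600, a(7)=520, a(8)=1169, a(9)=-4009, a(10)=3231, a(11)=8294, a(12)=-26783, a(13)=19888, a(14)=58560, a(15)=-178685, a(16)=121229; answer 121229

121229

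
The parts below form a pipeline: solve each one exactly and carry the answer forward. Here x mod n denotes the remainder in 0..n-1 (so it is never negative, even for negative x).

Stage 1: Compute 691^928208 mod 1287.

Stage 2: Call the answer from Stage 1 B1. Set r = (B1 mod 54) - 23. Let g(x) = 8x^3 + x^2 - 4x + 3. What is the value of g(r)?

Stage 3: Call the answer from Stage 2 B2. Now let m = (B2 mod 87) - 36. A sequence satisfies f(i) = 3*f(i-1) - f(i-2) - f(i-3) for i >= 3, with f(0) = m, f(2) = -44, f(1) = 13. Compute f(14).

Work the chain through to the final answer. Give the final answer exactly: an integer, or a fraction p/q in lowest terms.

Stage 1: squarings mod 1287: 691^1=691, 691^2=4, 691^4=16, 691^8=256, 691^16=1186, 691^32=1192, 691^64=16, 691^128=256, 691^256=1186, 691^512=1192, 691^1024=16, 691^2048=256, 691^4096=1186, 691^8192=1192, 691^16384=16, 691^32768=256, 691^65536=1186, 691^131072=1192, 691^262144=16, 691^524288=256; 691^928208 = 691^16 * 691^64 * 691^128 * 691^256 * 691^2048 * 691^8192 * 691^131072 * 691^262144 * 691^524288 = 256 (mod 1287); answer 256
Stage 2: B1 = 256; r = 17; 8*(17)^3 + 1*(17)^2 - 4*(17)^1 + 3 = (39304) + (289) + (-68) + (3) = 39528; answer 39528
Stage 3: B2 = 39528; m = -6; f(3) = 3*(-44) - 1*(13) - 1*(-6) = -139; iterating: f(3)=-139, f(4)=-386, f(5)=-975, f(6)=-2400, f(7)=-5839, f(8)=-14142, f(9)=-34187, f(10)=-82580, f(11)=-199411, f(12)=-481466, f(13)=-1162407, f(14)=-2806344; answer -2806344

-2806344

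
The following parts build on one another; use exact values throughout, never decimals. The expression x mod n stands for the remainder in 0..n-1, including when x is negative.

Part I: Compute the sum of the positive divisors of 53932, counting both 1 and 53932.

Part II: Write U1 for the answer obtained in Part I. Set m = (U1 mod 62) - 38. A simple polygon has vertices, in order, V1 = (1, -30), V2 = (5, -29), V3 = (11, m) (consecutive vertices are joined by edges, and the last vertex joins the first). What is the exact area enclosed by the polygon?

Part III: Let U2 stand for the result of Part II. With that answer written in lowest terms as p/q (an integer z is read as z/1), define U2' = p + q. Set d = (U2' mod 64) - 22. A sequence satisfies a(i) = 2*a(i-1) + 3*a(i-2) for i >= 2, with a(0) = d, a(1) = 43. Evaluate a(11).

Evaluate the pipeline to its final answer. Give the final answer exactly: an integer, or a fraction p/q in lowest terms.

1727197

Part I: 53932 = 2^2 * 97 * 139; sigma = (1 + 2 + 4) * (1 + 97) * (1 + 139) = 7 * 98 * 140 = 96040; answer 96040
Part II: U1 = 96040; m = -36; cross terms: (1*-29 - 5*-30)=121, (5*-36 - 11*-29)=139, (11*-30 - 1*-36)=-294; twice the area = |-34| = 34; area = 17; answer 17
Part III: U2 = 17; threaded value p + q = 18; d = -4; a(2) = 2*(43) + 3*(-4) = 74; iterating: a(2)=74, a(3)=277, a(4)=776, a(5)=2383, a(6)=7094, a(7)=21337, a(8)=63956, a(9)=191923, a(10)=575714, a(11)=1727197; answer 1727197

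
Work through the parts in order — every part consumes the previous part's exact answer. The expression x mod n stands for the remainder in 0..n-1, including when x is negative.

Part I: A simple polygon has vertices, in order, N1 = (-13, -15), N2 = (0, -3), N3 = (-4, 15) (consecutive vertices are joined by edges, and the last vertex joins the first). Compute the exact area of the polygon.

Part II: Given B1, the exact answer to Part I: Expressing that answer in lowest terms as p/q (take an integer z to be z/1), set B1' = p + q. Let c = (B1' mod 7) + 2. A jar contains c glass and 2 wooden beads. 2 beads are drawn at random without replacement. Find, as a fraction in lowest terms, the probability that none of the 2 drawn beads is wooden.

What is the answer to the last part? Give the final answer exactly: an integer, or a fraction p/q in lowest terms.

2/5

Part I: cross terms: (-13*-3 - 0*-15)=39, (0*15 - -4*-3)=-12, (-4*-15 - -13*15)=255; twice the area = |282| = 282; area = 141; answer 141
Part II: B1 = 141; threaded value p + q = 142; c = 4; total draws C(6,2) = 15; favorable C(4,2) = 6; P = 2/5; answer 2/5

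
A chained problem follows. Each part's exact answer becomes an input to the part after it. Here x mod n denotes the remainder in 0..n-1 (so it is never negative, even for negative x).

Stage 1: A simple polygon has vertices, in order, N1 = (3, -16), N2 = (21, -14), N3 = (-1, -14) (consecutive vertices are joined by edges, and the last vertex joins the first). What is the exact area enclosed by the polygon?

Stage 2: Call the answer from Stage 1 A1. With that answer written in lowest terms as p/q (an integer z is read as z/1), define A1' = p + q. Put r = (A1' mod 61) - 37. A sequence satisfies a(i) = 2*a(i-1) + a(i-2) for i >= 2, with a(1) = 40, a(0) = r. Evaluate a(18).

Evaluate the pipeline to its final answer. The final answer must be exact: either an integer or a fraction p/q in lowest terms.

93854754

Stage 1: cross terms: (3*-14 - 21*-16)=294, (21*-14 - -1*-14)=-308, (-1*-16 - 3*-14)=58; twice the area = |44| = 44; area = 22; answer 22
Stage 2: A1 = 22; threaded value p + q = 23; r = -14; a(2) = 2*(40) + 1*(-14) = 66; iterating: a(2)=66, a(3)=172, a(4)=410, a(5)=992, a(6)=2394, a(7)=5780, a(8)=13954, a(9)=33688, a(10)=81330, a(11)=196348, a(12)=474026, a(13)=1144400, a(14)=2762826, a(15)=6670052, a(16)=16102930, a(17)=38875912, a(18)=93854754; answer 93854754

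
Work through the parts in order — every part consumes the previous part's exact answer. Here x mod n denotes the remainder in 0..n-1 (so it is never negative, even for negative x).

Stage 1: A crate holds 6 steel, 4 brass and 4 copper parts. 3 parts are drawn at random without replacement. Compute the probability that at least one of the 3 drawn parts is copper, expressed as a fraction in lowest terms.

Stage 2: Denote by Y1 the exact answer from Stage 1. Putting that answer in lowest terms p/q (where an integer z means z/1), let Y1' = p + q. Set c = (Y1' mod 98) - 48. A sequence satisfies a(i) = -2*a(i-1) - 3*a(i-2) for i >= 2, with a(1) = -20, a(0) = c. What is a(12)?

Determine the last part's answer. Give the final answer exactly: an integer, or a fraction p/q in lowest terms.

-4466

Stage 1: total draws C(14,3) = 364; complement C(10,3) = 120; favorable 364 - 120 = 244; P = 61/91; answer 61/91
Stage 2: Y1 = 61/91; threaded value p + q = 152; c = 6; a(2) = -2*(-20) - 3*(6) = 22; iterating: a(2)=22, a(3)=16, a(4)=-98, a(5)=148, a(6)=-2, a(7)=-440, a(8)=886, a(9)=-452, a(10)=-1754, a(11)=4864, a(12)=-4466; answer -4466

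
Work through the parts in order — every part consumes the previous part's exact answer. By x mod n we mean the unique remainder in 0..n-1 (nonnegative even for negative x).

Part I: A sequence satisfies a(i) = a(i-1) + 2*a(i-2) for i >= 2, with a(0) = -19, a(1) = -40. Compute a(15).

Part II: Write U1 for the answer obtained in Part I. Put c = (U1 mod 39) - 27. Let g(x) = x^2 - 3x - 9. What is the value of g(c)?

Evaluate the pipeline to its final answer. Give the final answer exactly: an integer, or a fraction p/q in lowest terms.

Part I: a(2) = 1*(-40) + 2*(-19) = -78; iterating: a(2)=-78, a(3)=-158, a(4)=-314, a(5)=-630, a(6)=-1258, a(7)=-2518, a(8)=-5034, a(9)=-10070, a(10)=-20138, a(11)=-40278, a(12)=-80554, a(13)=-161110, a(14)=-322218, a(15)=-644438; answer -644438
Part II: U1 = -644438; c = 10; 1*(10)^2 - 3*(10)^1 - 9 = (100) + (-30) + (-9) = 61; answer 61

61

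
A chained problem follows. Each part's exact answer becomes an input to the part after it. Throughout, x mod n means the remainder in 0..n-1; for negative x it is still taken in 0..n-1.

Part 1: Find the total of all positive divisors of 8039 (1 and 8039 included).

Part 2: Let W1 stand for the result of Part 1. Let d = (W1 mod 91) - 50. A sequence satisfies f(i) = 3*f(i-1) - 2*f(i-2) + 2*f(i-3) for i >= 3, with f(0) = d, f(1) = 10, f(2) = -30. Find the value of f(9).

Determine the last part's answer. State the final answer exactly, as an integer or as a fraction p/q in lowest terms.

-34010

Part 1: 8039 is prime, so its only divisors are 1 and 8039; sigma = 1 + 8039 = 8040; answer 8040
Part 2: W1 = 8040; d = -18; f(3) = 3*(-30) - 2*(10) + 2*(-18) = -146; iterating: f(3)=-146, f(4)=-358, f(5)=-842, f(6)=-2102, f(7)=-5338, f(8)=-13494, f(9)=-34010; answer -34010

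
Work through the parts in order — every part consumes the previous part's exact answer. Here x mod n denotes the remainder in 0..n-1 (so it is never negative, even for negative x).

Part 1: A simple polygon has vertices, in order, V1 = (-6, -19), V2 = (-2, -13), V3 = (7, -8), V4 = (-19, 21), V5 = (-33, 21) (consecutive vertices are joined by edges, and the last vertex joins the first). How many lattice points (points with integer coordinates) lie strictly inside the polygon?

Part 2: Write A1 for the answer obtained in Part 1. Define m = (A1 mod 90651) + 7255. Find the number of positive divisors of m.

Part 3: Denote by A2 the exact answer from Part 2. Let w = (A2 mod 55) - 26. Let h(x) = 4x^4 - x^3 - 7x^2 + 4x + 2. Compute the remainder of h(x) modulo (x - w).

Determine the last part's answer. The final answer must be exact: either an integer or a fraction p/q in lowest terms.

Part 1: cross terms: (-6*-13 - -2*-19)=40, (-2*-8 - 7*-13)=107, (7*21 - -19*-8)=-5, (-19*21 - -33*21)=294, (-33*-19 - -6*21)=753; twice the area = |1189| = 1189; area = 1189/2; boundary points = 2 + 1 + 1 + 14 + 1 = 19; strictly interior points = area - boundary/2 + 1 = 586; answer 586
Part 2: A1 = 586; m = 7841; 7841 is prime, so its only divisors are 1 and 7841; count = 2; answer 2
Part 3: A2 = 2; w = -24; remainder = value at the root: 4*(-24)^4 - 1*(-24)^3 - 7*(-24)^2 + 4*(-24)^1 + 2 = (1327104) + (13824) + (-4032) + (-96) + (2) = 1336802; answer 1336802

1336802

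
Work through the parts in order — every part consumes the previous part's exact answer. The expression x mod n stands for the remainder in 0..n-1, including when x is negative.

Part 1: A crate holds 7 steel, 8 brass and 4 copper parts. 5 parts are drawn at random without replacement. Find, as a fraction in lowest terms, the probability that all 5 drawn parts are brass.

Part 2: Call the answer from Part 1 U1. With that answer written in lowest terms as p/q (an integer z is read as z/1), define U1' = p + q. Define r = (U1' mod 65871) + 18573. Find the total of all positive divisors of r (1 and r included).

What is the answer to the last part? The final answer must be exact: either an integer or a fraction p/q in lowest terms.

35208

Part 1: total draws C(19,5) = 11628; favorable C(8,5) = 56; P = 14/2907; answer 14/2907
Part 2: U1 = 14/2907; threaded value p + q = 2921; r = 21494; 21494 = 2 * 11 * 977; sigma = (1 + 2) * (1 + 11) * (1 + 977) = 3 * 12 * 978 = 35208; answer 35208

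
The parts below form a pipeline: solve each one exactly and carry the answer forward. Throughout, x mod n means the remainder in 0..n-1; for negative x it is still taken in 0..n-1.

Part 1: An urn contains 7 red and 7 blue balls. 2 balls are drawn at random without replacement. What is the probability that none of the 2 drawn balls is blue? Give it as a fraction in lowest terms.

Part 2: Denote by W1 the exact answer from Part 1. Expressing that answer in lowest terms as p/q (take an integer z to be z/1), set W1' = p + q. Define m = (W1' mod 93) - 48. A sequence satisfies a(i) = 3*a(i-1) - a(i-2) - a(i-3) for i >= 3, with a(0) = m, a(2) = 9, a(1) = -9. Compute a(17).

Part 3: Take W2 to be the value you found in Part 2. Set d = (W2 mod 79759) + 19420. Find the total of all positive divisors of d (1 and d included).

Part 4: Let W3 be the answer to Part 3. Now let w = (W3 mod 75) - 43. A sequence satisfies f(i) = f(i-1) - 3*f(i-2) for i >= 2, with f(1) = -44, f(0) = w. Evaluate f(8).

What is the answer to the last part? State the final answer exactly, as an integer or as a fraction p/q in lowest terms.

3217

Part 1: total draws C(14,2) = 91; favorable C(7,2) = 21; P = 3/13; answer 3/13
Part 2: W1 = 3/13; threaded value p + q = 16; m = -32; a(3) = 3*(9) - 1*(-9) - 1*(-32) = 68; iterating: a(3)=68, a(4)=204, a(5)=535, a(6)=1333, a(7)=3260, a(8)=7912, a(9)=19143, a(10)=46257, a(11)=111716, a(12)=269748, a(13)=651271, a(14)=1572349, a(15)=3796028, a(16)=9164464, a(17)=22125015; answer 22125015
Part 3: W2 = 22125015; d = 51192; 51192 = 2^3 * 3^4 * 79; sigma = (1 + 2 + 4 + 8) * (1 + 3 + 9 + 27 + 81) * (1 + 79) = 15 * 121 * 80 = 145200; answer 145200
Part 4: W3 = 145200; w = -43; f(2) = 1*(-44) - 3*(-43) = 85; iterating: f(2)=85, f(3)=217, f(4)=-38, f(5)=-689, f(6)=-575, f(7)=1492, f(8)=3217; answer 3217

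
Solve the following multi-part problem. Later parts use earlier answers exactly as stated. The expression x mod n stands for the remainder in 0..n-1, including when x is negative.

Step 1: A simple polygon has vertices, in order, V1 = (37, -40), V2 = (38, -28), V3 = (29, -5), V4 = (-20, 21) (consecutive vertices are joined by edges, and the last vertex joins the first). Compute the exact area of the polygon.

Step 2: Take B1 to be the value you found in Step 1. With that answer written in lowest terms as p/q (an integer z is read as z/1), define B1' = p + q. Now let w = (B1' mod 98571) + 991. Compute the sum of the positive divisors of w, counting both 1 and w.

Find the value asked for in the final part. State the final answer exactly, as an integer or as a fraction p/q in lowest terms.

Step 1: cross terms: (37*-28 - 38*-40)=484, (38*-5 - 29*-28)=622, (29*21 - -20*-5)=509, (-20*-40 - 37*21)=23; twice the area = |1638| = 1638; area = 819; answer 819
Step 2: B1 = 819; threaded value p + q = 820; w = 1811; 1811 is prime, so its only divisors are 1 and 1811; sigma = 1 + 1811 = 1812; answer 1812

1812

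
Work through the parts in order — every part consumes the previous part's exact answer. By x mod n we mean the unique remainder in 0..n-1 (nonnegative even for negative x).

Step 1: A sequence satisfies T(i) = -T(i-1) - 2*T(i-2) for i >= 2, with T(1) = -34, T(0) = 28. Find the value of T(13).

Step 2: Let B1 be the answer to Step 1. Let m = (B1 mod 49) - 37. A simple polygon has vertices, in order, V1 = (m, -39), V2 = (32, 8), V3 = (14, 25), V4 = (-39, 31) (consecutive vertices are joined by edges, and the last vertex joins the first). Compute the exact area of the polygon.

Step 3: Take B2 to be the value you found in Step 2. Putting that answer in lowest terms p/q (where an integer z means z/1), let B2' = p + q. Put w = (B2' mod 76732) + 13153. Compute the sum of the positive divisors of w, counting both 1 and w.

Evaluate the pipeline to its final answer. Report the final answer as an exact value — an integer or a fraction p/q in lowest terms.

Step 1: T(2) = -1*(-34) - 2*(28) = -22; iterating: T(2)=-22, T(3)=90, T(4)=-46, T(5)=-134, T(6)=226, T(7)=42, T(8)=-494, T(9)=410, T(10)=578, T(11)=-1398, T(12)=242, T(13)=2554; answer 2554
Step 2: B1 = 2554; m = -31; cross terms: (-31*8 - 32*-39)=1000, (32*25 - 14*8)=688, (14*31 - -39*25)=1409, (-39*-39 - -31*31)=2482; twice the area = |5579| = 5579; area = 5579/2; answer 5579/2
Step 3: B2 = 5579/2; threaded value p + q = 5581; w = 18734; 18734 = 2 * 17 * 19 * 29; sigma = (1 + 2) * (1 + 17) * (1 + 19) * (1 + 29) = 3 * 18 * 20 * 30 = 32400; answer 32400

32400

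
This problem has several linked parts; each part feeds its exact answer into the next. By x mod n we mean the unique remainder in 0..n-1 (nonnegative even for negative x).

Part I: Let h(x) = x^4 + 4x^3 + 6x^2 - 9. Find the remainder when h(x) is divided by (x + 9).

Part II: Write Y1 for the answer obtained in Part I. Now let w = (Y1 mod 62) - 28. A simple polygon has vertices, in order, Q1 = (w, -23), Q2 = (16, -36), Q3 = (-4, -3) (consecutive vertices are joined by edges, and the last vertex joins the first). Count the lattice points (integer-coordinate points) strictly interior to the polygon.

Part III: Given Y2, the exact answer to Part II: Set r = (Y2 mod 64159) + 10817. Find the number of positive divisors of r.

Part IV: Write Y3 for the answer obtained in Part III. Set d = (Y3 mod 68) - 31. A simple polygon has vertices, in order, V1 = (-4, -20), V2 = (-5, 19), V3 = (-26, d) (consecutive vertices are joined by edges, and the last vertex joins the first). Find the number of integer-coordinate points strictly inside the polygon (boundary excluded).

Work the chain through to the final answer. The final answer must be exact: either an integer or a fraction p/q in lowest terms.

431

Part I: remainder = value at the root: 1*(-9)^4 + 4*(-9)^3 + 6*(-9)^2 - 9 = (6561) + (-2916) + (486) + (-9) = 4122; answer 4122
Part II: Y1 = 4122; w = 2; cross terms: (2*-36 - 16*-23)=296, (16*-3 - -4*-36)=-192, (-4*-23 - 2*-3)=98; twice the area = |202| = 202; area = 101; boundary points = 1 + 1 + 2 = 4; strictly interior points = area - boundary/2 + 1 = 100; answer 100
Part III: Y2 = 100; r = 10917; 10917 = 3^2 * 1213; number of divisors = (2+1) * (1+1) = 6; answer 6
Part IV: Y3 = 6; d = -25; cross terms: (-4*19 - -5*-20)=-176, (-5*-25 - -26*19)=619, (-26*-20 - -4*-25)=420; twice the area = |863| = 863; area = 863/2; boundary points = 1 + 1 + 1 = 3; strictly interior points = area - boundary/2 + 1 = 431; answer 431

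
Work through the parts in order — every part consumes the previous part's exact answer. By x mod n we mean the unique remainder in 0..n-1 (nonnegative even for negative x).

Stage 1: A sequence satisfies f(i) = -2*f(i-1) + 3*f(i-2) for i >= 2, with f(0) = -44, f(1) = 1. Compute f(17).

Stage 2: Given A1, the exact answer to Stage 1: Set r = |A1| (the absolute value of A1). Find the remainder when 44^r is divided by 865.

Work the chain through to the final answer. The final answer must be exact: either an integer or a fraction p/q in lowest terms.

19

Stage 1: f(2) = -2*(1) + 3*(-44) = -134; iterating: f(2)=-134, f(3)=271, f(4)=-944, f(5)=2701, f(6)=-8234, f(7)=24571, f(8)=-73844, f(9)=221401, f(10)=-664334, f(11)=1992871, f(12)=-5978744, f(13)=17936101, f(14)=-53808434, f(15)=161425171, f(16)=-484275644, f(17)=1452826801; answer 1452826801
Stage 2: A1 = 1452826801; r = 1452826801; squarings mod 865: 44^1=44, 44^2=206, 44^4=51, 44^8=6, 44^16=36, 44^32=431, 44^64=651, 44^128=816, 44^256=671, 44^512=441, 44^1024=721, 44^2048=841, 44^4096=576, 44^8192=481, 44^16384=406, 44^32768=486, 44^65536=51, 44^131072=6, 44^262144=36, 44^524288=431, 44^1048576=651, 44^2097152=816, 44^4194304=671, 44^8388608=441, 44^16777216=721, 44^33554432=841, 44^67108864=576, 44^134217728=481, 44^268435456=406, 44^536870912=486, 44^1073741824=51; 44^1452826801 = 44^1 * 44^16 * 44^32 * 44^128 * 44^8192 * 44^16384 * 44^524288 * 44^1048576 * 44^8388608 * 44^33554432 * 44^67108864 * 44^268435456 * 44^1073741824 = 19 (mod 865); answer 19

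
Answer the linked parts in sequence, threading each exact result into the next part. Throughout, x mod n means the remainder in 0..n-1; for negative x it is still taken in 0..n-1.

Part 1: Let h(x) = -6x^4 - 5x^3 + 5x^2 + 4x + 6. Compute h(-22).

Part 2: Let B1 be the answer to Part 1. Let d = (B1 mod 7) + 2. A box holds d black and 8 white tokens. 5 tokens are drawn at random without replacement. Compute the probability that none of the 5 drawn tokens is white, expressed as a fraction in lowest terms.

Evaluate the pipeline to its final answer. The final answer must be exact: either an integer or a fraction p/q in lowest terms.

Part 1: -6*(-22)^4 - 5*(-22)^3 + 5*(-22)^2 + 4*(-22)^1 + 6 = (-1405536) + (53240) + (2420) + (-88) + (6) = -1349958; answer -1349958
Part 2: B1 = -1349958; d = 8; total draws C(16,5) = 4368; favorable C(8,5) = 56; P = 1/78; answer 1/78

1/78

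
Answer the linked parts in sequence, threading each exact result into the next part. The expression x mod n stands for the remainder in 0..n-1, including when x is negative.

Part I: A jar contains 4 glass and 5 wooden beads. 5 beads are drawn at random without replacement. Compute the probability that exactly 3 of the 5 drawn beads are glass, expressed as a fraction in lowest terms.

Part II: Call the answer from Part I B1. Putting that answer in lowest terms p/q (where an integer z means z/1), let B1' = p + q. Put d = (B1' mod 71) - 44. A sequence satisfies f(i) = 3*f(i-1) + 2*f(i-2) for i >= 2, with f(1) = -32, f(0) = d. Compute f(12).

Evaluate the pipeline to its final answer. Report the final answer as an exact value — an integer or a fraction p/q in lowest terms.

Part I: total draws C(9,5) = 126; favorable C(4,3)*C(5,2) = 40; P = 20/63; answer 20/63
Part II: B1 = 20/63; threaded value p + q = 83; d = -32; f(2) = 3*(-32) + 2*(-32) = -160; iterating: f(2)=-160, f(3)=-544, f(4)=-1952, f(5)=-6944, f(6)=-24736, f(7)=-88096, f(8)=-313760, f(9)=-1117472, f(10)=-3979936, f(11)=-14174752, f(12)=-50484128; answer -50484128

-50484128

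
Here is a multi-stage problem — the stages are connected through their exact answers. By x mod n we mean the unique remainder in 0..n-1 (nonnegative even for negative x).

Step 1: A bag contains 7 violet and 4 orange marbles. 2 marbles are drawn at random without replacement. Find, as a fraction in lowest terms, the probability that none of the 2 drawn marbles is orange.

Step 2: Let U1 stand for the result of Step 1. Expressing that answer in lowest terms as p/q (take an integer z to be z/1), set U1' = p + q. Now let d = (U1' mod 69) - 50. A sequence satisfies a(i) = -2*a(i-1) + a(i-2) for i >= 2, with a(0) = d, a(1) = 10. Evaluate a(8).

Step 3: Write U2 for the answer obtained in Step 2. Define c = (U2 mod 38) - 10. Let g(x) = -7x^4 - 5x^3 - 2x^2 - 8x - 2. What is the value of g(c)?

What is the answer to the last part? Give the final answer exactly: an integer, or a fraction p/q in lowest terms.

-5092

Step 1: total draws C(11,2) = 55; favorable C(7,2) = 21; P = 21/55; answer 21/55
Step 2: U1 = 21/55; threaded value p + q = 76; d = -43; a(2) = -2*(10) + 1*(-43) = -63; iterating: a(2)=-63, a(3)=136, a(4)=-335, a(5)=806, a(6)=-1947, a(7)=4700, a(8)=-11347; answer -11347
Step 3: U2 = -11347; c = 5; -7*(5)^4 - 5*(5)^3 - 2*(5)^2 - 8*(5)^1 - 2 = (-4375) + (-625) + (-50) + (-40) + (-2) = -5092; answer -5092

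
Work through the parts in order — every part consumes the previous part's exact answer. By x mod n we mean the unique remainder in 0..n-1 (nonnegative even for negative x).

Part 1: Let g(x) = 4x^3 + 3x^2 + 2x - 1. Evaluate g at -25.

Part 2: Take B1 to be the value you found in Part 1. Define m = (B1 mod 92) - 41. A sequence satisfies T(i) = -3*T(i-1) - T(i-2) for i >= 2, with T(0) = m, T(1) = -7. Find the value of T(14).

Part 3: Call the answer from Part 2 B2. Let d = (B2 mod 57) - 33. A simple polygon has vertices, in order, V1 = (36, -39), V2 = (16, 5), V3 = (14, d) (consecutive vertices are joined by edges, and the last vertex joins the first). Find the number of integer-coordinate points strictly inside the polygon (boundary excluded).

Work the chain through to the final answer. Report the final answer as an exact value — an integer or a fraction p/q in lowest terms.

241

Part 1: 4*(-25)^3 + 3*(-25)^2 + 2*(-25)^1 - 1 = (-62500) + (1875) + (-50) + (-1) = -60676; answer -60676
Part 2: B1 = -60676; m = 3; T(2) = -3*(-7) - 1*(3) = 18; iterating: T(2)=18, T(3)=-47, T(4)=123, T(5)=-322, T(6)=843, T(7)=-2207, T(8)=5778, T(9)=-15127, T(10)=39603, T(11)=-103682, T(12)=271443, T(13)=-710647, T(14)=1860498; answer 1860498
Part 3: B2 = 1860498; d = -15; cross terms: (36*5 - 16*-39)=804, (16*-15 - 14*5)=-310, (14*-39 - 36*-15)=-6; twice the area = |488| = 488; area = 244; boundary points = 4 + 2 + 2 = 8; strictly interior points = area - boundary/2 + 1 = 241; answer 241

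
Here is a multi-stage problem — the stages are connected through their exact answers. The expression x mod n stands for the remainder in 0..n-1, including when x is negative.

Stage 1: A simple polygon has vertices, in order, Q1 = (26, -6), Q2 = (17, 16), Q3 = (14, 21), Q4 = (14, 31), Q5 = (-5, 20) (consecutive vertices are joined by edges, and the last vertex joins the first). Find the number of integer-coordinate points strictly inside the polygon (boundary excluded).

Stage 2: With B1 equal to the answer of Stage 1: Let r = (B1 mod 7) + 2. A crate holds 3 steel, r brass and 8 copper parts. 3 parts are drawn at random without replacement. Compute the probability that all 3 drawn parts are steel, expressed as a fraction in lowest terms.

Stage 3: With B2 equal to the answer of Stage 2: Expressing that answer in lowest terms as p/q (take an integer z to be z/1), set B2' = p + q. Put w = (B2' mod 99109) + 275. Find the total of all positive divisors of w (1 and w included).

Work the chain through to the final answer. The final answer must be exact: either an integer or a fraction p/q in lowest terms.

Stage 1: cross terms: (26*16 - 17*-6)=518, (17*21 - 14*16)=133, (14*31 - 14*21)=140, (14*20 - -5*31)=435, (-5*-6 - 26*20)=-490; twice the area = |736| = 736; area = 368; boundary points = 1 + 1 + 10 + 1 + 1 = 14; strictly interior points = area - boundary/2 + 1 = 362; answer 362
Stage 2: B1 = 362; r = 7; total draws C(18,3) = 816; favorable C(3,3) = 1; P = 1/816; answer 1/816
Stage 3: B2 = 1/816; threaded value p + q = 817; w = 1092; 1092 = 2^2 * 3 * 7 * 13; sigma = (1 + 2 + 4) * (1 + 3) * (1 + 7) * (1 + 13) = 7 * 4 * 8 * 14 = 3136; answer 3136

3136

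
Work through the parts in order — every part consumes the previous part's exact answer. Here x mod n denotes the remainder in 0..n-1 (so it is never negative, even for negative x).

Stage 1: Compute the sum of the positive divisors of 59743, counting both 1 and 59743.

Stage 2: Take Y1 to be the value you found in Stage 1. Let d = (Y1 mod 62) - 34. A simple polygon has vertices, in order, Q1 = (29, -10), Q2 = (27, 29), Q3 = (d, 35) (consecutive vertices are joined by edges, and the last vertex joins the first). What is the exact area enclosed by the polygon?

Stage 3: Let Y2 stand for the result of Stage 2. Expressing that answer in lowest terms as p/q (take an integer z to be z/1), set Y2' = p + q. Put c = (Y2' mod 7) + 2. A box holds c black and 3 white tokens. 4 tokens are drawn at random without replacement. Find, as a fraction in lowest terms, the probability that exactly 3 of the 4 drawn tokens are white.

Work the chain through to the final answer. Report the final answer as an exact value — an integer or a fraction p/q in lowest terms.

Stage 1: 59743 is prime, so its only divisors are 1 and 59743; sigma = 1 + 59743 = 59744; answer 59744
Stage 2: Y1 = 59744; d = 4; cross terms: (29*29 - 27*-10)=1111, (27*35 - 4*29)=829, (4*-10 - 29*35)=-1055; twice the area = |885| = 885; area = 885/2; answer 885/2
Stage 3: Y2 = 885/2; threaded value p + q = 887; c = 7; total draws C(10,4) = 210; favorable C(3,3)*C(7,1) = 7; P = 1/30; answer 1/30

1/30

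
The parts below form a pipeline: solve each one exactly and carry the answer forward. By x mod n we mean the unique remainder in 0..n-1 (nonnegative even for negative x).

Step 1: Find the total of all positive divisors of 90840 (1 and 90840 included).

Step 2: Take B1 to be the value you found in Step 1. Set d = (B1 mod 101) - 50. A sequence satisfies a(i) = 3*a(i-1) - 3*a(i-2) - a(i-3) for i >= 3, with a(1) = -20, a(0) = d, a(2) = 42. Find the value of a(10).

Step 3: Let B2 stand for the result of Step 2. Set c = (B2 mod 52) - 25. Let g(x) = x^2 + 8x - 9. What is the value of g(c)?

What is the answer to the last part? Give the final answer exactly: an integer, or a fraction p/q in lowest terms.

56

Step 1: 90840 = 2^3 * 3 * 5 * 757; sigma = (1 + 2 + 4 + 8) * (1 + 3) * (1 + 5) * (1 + 757) = 15 * 4 * 6 * 758 = 272880; answer 272880
Step 2: B1 = 272880; d = 29; a(3) = 3*(42) - 3*(-20) - 1*(29) = 157; iterating: a(3)=157, a(4)=365, a(5)=582, a(6)=494, a(7)=-629, a(8)=-3951, a(9)=-10460, a(10)=-18898; answer -18898
Step 3: B2 = -18898; c = 5; 1*(5)^2 + 8*(5)^1 - 9 = (25) + (40) + (-9) = 56; answer 56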